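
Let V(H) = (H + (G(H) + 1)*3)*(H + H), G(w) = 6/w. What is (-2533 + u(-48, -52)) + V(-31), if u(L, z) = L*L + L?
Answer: 1495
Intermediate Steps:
u(L, z) = L + L² (u(L, z) = L² + L = L + L²)
V(H) = 2*H*(3 + H + 18/H) (V(H) = (H + (6/H + 1)*3)*(H + H) = (H + (1 + 6/H)*3)*(2*H) = (H + (3 + 18/H))*(2*H) = (3 + H + 18/H)*(2*H) = 2*H*(3 + H + 18/H))
(-2533 + u(-48, -52)) + V(-31) = (-2533 - 48*(1 - 48)) + (36 + 2*(-31)*(3 - 31)) = (-2533 - 48*(-47)) + (36 + 2*(-31)*(-28)) = (-2533 + 2256) + (36 + 1736) = -277 + 1772 = 1495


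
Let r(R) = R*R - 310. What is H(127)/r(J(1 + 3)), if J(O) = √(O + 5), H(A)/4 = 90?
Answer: -360/301 ≈ -1.1960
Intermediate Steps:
H(A) = 360 (H(A) = 4*90 = 360)
J(O) = √(5 + O)
r(R) = -310 + R² (r(R) = R² - 310 = -310 + R²)
H(127)/r(J(1 + 3)) = 360/(-310 + (√(5 + (1 + 3)))²) = 360/(-310 + (√(5 + 4))²) = 360/(-310 + (√9)²) = 360/(-310 + 3²) = 360/(-310 + 9) = 360/(-301) = 360*(-1/301) = -360/301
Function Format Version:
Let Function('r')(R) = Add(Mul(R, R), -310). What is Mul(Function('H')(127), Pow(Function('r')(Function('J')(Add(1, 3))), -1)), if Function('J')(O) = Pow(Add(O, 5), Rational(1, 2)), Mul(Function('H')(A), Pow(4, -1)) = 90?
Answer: Rational(-360, 301) ≈ -1.1960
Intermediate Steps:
Function('H')(A) = 360 (Function('H')(A) = Mul(4, 90) = 360)
Function('J')(O) = Pow(Add(5, O), Rational(1, 2))
Function('r')(R) = Add(-310, Pow(R, 2)) (Function('r')(R) = Add(Pow(R, 2), -310) = Add(-310, Pow(R, 2)))
Mul(Function('H')(127), Pow(Function('r')(Function('J')(Add(1, 3))), -1)) = Mul(360, Pow(Add(-310, Pow(Pow(Add(5, Add(1, 3)), Rational(1, 2)), 2)), -1)) = Mul(360, Pow(Add(-310, Pow(Pow(Add(5, 4), Rational(1, 2)), 2)), -1)) = Mul(360, Pow(Add(-310, Pow(Pow(9, Rational(1, 2)), 2)), -1)) = Mul(360, Pow(Add(-310, Pow(3, 2)), -1)) = Mul(360, Pow(Add(-310, 9), -1)) = Mul(360, Pow(-301, -1)) = Mul(360, Rational(-1, 301)) = Rational(-360, 301)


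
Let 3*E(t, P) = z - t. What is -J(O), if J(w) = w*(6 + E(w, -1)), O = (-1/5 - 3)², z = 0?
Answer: -49664/1875 ≈ -26.487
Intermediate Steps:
E(t, P) = -t/3 (E(t, P) = (0 - t)/3 = (-t)/3 = -t/3)
O = 256/25 (O = (-1*⅕ - 3)² = (-⅕ - 3)² = (-16/5)² = 256/25 ≈ 10.240)
J(w) = w*(6 - w/3)
-J(O) = -256*(18 - 1*256/25)/(3*25) = -256*(18 - 256/25)/(3*25) = -256*194/(3*25*25) = -1*49664/1875 = -49664/1875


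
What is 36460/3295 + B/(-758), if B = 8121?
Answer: 175597/499522 ≈ 0.35153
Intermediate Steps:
36460/3295 + B/(-758) = 36460/3295 + 8121/(-758) = 36460*(1/3295) + 8121*(-1/758) = 7292/659 - 8121/758 = 175597/499522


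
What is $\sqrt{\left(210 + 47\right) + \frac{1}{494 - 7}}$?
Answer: $\frac{2 \sqrt{15238230}}{487} \approx 16.031$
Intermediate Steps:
$\sqrt{\left(210 + 47\right) + \frac{1}{494 - 7}} = \sqrt{257 + \frac{1}{487}} = \sqrt{\frac{125160}{487}} = \frac{2 \sqrt{15238230}}{487}$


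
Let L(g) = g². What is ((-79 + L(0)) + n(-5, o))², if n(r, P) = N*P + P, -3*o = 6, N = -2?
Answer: 5929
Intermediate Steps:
o = -2 (o = -⅓*6 = -2)
n(r, P) = -P (n(r, P) = -2*P + P = -P)
((-79 + L(0)) + n(-5, o))² = ((-79 + 0²) - 1*(-2))² = ((-79 + 0) + 2)² = (-79 + 2)² = (-77)² = 5929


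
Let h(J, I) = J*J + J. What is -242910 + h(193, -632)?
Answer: -205468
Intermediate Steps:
h(J, I) = J + J² (h(J, I) = J² + J = J + J²)
-242910 + h(193, -632) = -242910 + 193*(1 + 193) = -242910 + 193*194 = -242910 + 37442 = -205468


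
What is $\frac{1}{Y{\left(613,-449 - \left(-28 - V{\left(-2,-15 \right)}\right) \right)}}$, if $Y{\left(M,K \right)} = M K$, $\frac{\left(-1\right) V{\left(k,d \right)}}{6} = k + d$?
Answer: $- \frac{1}{195547} \approx -5.1139 \cdot 10^{-6}$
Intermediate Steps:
$V{\left(k,d \right)} = - 6 d - 6 k$ ($V{\left(k,d \right)} = - 6 \left(k + d\right) = - 6 \left(d + k\right) = - 6 d - 6 k$)
$Y{\left(M,K \right)} = K M$
$\frac{1}{Y{\left(613,-449 - \left(-28 - V{\left(-2,-15 \right)}\right) \right)}} = \frac{1}{\left(-449 - \left(-28 - \left(\left(-6\right) \left(-15\right) - -12\right)\right)\right) 613} = \frac{1}{\left(-449 - \left(-28 - \left(90 + 12\right)\right)\right) 613} = \frac{1}{\left(-449 - \left(-28 - 102\right)\right) 613} = \frac{1}{\left(-449 - -130\right) 613} = \frac{1}{\left(-449 + 130\right) 613} = \frac{1}{\left(-319\right) 613} = \frac{1}{-195547} = - \frac{1}{195547}$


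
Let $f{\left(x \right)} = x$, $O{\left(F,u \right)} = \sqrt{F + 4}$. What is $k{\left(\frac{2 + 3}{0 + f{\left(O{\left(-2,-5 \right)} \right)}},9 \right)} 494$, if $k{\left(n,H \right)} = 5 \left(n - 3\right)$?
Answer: $-7410 + 6175 \sqrt{2} \approx 1322.8$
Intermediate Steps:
$O{\left(F,u \right)} = \sqrt{4 + F}$
$k{\left(n,H \right)} = -15 + 5 n$ ($k{\left(n,H \right)} = 5 \left(-3 + n\right) = -15 + 5 n$)
$k{\left(\frac{2 + 3}{0 + f{\left(O{\left(-2,-5 \right)} \right)}},9 \right)} 494 = \left(-15 + 5 \frac{2 + 3}{0 + \sqrt{4 - 2}}\right) 494 = \left(-15 + 5 \frac{5}{0 + \sqrt{2}}\right) 494 = \left(-15 + 5 \frac{5}{\sqrt{2}}\right) 494 = \left(-15 + 5 \cdot 5 \frac{\sqrt{2}}{2}\right) 494 = \left(-15 + 5 \frac{5 \sqrt{2}}{2}\right) 494 = \left(-15 + \frac{25 \sqrt{2}}{2}\right) 494 = -7410 + 6175 \sqrt{2}$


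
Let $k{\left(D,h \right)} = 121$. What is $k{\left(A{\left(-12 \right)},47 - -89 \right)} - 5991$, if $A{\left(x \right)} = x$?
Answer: $-5870$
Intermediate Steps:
$k{\left(A{\left(-12 \right)},47 - -89 \right)} - 5991 = 121 - 5991 = -5870$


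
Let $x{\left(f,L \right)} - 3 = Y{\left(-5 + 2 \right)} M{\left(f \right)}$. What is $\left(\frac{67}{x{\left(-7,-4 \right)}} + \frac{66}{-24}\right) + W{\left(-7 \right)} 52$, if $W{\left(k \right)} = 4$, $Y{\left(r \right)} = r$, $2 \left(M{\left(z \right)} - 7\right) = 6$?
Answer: $\frac{21899}{108} \approx 202.77$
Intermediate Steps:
$M{\left(z \right)} = 10$ ($M{\left(z \right)} = 7 + \frac{1}{2} \cdot 6 = 7 + 3 = 10$)
$x{\left(f,L \right)} = -27$ ($x{\left(f,L \right)} = 3 + \left(-5 + 2\right) 10 = 3 - 30 = -27$)
$\left(\frac{67}{x{\left(-7,-4 \right)}} + \frac{66}{-24}\right) + W{\left(-7 \right)} 52 = \left(\frac{67}{-27} + \frac{66}{-24}\right) + 4 \cdot 52 = \left(67 \left(- \frac{1}{27}\right) + 66 \left(- \frac{1}{24}\right)\right) + 208 = \left(- \frac{67}{27} - \frac{11}{4}\right) + 208 = - \frac{565}{108} + 208 = \frac{21899}{108}$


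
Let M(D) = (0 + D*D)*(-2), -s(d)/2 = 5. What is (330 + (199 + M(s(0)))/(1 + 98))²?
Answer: 1067263561/9801 ≈ 1.0889e+5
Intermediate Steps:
s(d) = -10 (s(d) = -2*5 = -10)
M(D) = -2*D² (M(D) = (0 + D²)*(-2) = D²*(-2) = -2*D²)
(330 + (199 + M(s(0)))/(1 + 98))² = (330 + (199 - 2*(-10)²)/(1 + 98))² = (330 + (199 - 2*100)/99)² = (330 + (199 - 200)*(1/99))² = (330 - 1*1/99)² = (330 - 1/99)² = (32669/99)² = 1067263561/9801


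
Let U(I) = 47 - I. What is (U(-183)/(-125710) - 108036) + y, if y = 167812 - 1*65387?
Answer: -70535904/12571 ≈ -5611.0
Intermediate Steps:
y = 102425 (y = 167812 - 65387 = 102425)
(U(-183)/(-125710) - 108036) + y = ((47 - 1*(-183))/(-125710) - 108036) + 102425 = ((47 + 183)*(-1/125710) - 108036) + 102425 = (230*(-1/125710) - 108036) + 102425 = (-23/12571 - 108036) + 102425 = -1358120579/12571 + 102425 = -70535904/12571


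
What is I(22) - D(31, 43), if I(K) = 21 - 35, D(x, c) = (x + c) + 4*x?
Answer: -212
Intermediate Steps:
D(x, c) = c + 5*x (D(x, c) = (c + x) + 4*x = c + 5*x)
I(K) = -14
I(22) - D(31, 43) = -14 - (43 + 5*31) = -14 - (43 + 155) = -14 - 1*198 = -14 - 198 = -212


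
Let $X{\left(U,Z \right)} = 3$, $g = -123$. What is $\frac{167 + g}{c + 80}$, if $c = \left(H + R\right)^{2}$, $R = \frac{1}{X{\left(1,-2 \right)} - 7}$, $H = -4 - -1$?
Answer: $\frac{704}{1449} \approx 0.48585$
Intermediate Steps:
$H = -3$ ($H = -4 + 1 = -3$)
$R = - \frac{1}{4}$ ($R = \frac{1}{3 - 7} = \frac{1}{-4} = - \frac{1}{4} \approx -0.25$)
$c = \frac{169}{16}$ ($c = \left(-3 - \frac{1}{4}\right)^{2} = \left(- \frac{13}{4}\right)^{2} = \frac{169}{16} \approx 10.563$)
$\frac{167 + g}{c + 80} = \frac{167 - 123}{\frac{169}{16} + 80} = \frac{44}{\frac{1449}{16}} = 44 \cdot \frac{16}{1449} = \frac{704}{1449}$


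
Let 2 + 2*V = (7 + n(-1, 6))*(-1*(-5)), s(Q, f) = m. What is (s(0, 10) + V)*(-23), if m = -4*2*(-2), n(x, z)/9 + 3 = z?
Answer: -2300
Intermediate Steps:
n(x, z) = -27 + 9*z
m = 16 (m = -8*(-2) = 16)
s(Q, f) = 16
V = 84 (V = -1 + ((7 + (-27 + 9*6))*(-1*(-5)))/2 = -1 + ((7 + (-27 + 54))*5)/2 = -1 + ((7 + 27)*5)/2 = -1 + (34*5)/2 = -1 + (1/2)*170 = -1 + 85 = 84)
(s(0, 10) + V)*(-23) = (16 + 84)*(-23) = 100*(-23) = -2300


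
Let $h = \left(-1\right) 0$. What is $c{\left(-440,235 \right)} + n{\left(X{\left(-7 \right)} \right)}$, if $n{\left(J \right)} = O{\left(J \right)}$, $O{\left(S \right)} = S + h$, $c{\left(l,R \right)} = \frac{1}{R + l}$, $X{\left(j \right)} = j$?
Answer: $- \frac{1436}{205} \approx -7.0049$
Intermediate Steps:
$h = 0$
$O{\left(S \right)} = S$ ($O{\left(S \right)} = S + 0 = S$)
$n{\left(J \right)} = J$
$c{\left(-440,235 \right)} + n{\left(X{\left(-7 \right)} \right)} = \frac{1}{235 - 440} - 7 = \frac{1}{-205} - 7 = - \frac{1}{205} - 7 = - \frac{1436}{205}$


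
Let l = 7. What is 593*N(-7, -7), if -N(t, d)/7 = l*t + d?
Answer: 232456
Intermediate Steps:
N(t, d) = -49*t - 7*d (N(t, d) = -7*(7*t + d) = -7*(d + 7*t) = -49*t - 7*d)
593*N(-7, -7) = 593*(-49*(-7) - 7*(-7)) = 593*(343 + 49) = 593*392 = 232456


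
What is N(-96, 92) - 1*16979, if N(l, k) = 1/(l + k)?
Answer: -67917/4 ≈ -16979.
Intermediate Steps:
N(l, k) = 1/(k + l)
N(-96, 92) - 1*16979 = 1/(92 - 96) - 1*16979 = 1/(-4) - 16979 = -¼ - 16979 = -67917/4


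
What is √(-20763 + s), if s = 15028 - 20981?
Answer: 2*I*√6679 ≈ 163.45*I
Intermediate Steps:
s = -5953
√(-20763 + s) = √(-20763 - 5953) = √(-26716) = 2*I*√6679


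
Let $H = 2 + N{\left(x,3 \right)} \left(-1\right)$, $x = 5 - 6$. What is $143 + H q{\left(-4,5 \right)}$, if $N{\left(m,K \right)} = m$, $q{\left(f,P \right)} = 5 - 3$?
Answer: $149$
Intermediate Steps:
$q{\left(f,P \right)} = 2$ ($q{\left(f,P \right)} = 5 - 3 = 2$)
$x = -1$ ($x = 5 - 6 = -1$)
$H = 3$ ($H = 2 - -1 = 2 + 1 = 3$)
$143 + H q{\left(-4,5 \right)} = 143 + 3 \cdot 2 = 143 + 6 = 149$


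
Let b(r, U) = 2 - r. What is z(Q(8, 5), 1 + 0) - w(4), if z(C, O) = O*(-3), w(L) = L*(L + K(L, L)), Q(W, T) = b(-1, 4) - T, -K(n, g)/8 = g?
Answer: 109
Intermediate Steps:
K(n, g) = -8*g
Q(W, T) = 3 - T (Q(W, T) = (2 - 1*(-1)) - T = (2 + 1) - T = 3 - T)
w(L) = -7*L² (w(L) = L*(L - 8*L) = L*(-7*L) = -7*L²)
z(C, O) = -3*O
z(Q(8, 5), 1 + 0) - w(4) = -3*(1 + 0) - (-7)*4² = -3*1 - (-7)*16 = -3 - 1*(-112) = -3 + 112 = 109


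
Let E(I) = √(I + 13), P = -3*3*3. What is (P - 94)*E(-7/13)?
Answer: -1089*√26/13 ≈ -427.14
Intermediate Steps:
P = -27 (P = -9*3 = -27)
E(I) = √(13 + I)
(P - 94)*E(-7/13) = (-27 - 94)*√(13 - 7/13) = -121*√(13 - 7*1/13) = -121*√(13 - 7/13) = -1089*√26/13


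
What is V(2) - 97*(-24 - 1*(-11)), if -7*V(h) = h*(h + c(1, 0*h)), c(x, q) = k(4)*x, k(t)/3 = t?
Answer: 1257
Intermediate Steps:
k(t) = 3*t
c(x, q) = 12*x (c(x, q) = (3*4)*x = 12*x)
V(h) = -h*(12 + h)/7 (V(h) = -h*(h + 12*1)/7 = -h*(h + 12)/7 = -h*(12 + h)/7)
V(2) - 97*(-24 - 1*(-11)) = -⅐*2*(12 + 2) - 97*(-24 - 1*(-11)) = -⅐*2*14 - 97*(-24 + 11) = -4 - 97*(-13) = -4 + 1261 = 1257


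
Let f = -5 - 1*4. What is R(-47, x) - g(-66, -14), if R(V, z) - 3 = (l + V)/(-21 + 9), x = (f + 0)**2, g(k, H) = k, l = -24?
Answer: 899/12 ≈ 74.917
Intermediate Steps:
f = -9 (f = -5 - 4 = -9)
x = 81 (x = (-9 + 0)**2 = (-9)**2 = 81)
R(V, z) = 5 - V/12 (R(V, z) = 3 + (-24 + V)/(-21 + 9) = 3 + (-24 + V)/(-12) = 3 + (-24 + V)*(-1/12) = 3 + (2 - V/12) = 5 - V/12)
R(-47, x) - g(-66, -14) = (5 - 1/12*(-47)) - 1*(-66) = (5 + 47/12) + 66 = 107/12 + 66 = 899/12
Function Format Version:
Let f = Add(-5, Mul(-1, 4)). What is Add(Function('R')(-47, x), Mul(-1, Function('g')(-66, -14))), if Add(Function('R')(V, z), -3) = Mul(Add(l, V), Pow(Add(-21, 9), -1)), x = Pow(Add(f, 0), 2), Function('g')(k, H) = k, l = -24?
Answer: Rational(899, 12) ≈ 74.917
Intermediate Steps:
f = -9 (f = Add(-5, -4) = -9)
x = 81 (x = Pow(Add(-9, 0), 2) = Pow(-9, 2) = 81)
Function('R')(V, z) = Add(5, Mul(Rational(-1, 12), V)) (Function('R')(V, z) = Add(3, Mul(Add(-24, V), Pow(Add(-21, 9), -1))) = Add(3, Mul(Add(-24, V), Pow(-12, -1))) = Add(3, Mul(Add(-24, V), Rational(-1, 12))) = Add(3, Add(2, Mul(Rational(-1, 12), V))) = Add(5, Mul(Rational(-1, 12), V)))
Add(Function('R')(-47, x), Mul(-1, Function('g')(-66, -14))) = Add(Add(5, Mul(Rational(-1, 12), -47)), Mul(-1, -66)) = Add(Add(5, Rational(47, 12)), 66) = Add(Rational(107, 12), 66) = Rational(899, 12)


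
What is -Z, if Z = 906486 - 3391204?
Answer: 2484718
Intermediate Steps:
Z = -2484718
-Z = -1*(-2484718) = 2484718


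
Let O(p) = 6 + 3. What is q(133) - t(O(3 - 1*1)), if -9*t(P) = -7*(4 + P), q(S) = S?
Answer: 1106/9 ≈ 122.89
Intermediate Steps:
O(p) = 9
t(P) = 28/9 + 7*P/9 (t(P) = -(-7)*(4 + P)/9 = -(-28 - 7*P)/9 = 28/9 + 7*P/9)
q(133) - t(O(3 - 1*1)) = 133 - (28/9 + (7/9)*9) = 133 - (28/9 + 7) = 133 - 1*91/9 = 133 - 91/9 = 1106/9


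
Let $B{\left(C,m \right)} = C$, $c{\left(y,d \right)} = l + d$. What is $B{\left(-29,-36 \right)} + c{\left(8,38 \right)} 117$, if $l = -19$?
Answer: $2194$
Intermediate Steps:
$c{\left(y,d \right)} = -19 + d$
$B{\left(-29,-36 \right)} + c{\left(8,38 \right)} 117 = -29 + \left(-19 + 38\right) 117 = -29 + 19 \cdot 117 = -29 + 2223 = 2194$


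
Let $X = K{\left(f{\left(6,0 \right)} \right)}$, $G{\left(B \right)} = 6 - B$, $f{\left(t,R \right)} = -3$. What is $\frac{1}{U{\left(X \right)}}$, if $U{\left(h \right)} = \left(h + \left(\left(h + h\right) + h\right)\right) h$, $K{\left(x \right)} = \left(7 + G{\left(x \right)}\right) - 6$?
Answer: $\frac{1}{400} \approx 0.0025$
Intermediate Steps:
$K{\left(x \right)} = 7 - x$ ($K{\left(x \right)} = \left(7 - \left(-6 + x\right)\right) - 6 = \left(13 - x\right) - 6 = 7 - x$)
$X = 10$ ($X = 7 - -3 = 7 + 3 = 10$)
$U{\left(h \right)} = 4 h^{2}$ ($U{\left(h \right)} = \left(h + \left(2 h + h\right)\right) h = \left(h + 3 h\right) h = 4 h h = 4 h^{2}$)
$\frac{1}{U{\left(X \right)}} = \frac{1}{4 \cdot 10^{2}} = \frac{1}{4 \cdot 100} = \frac{1}{400}$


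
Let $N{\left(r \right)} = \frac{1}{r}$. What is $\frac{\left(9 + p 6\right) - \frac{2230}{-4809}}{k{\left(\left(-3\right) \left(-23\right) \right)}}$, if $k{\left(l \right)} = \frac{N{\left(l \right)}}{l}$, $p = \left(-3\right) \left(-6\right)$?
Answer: $\frac{896469321}{1603} \approx 5.5925 \cdot 10^{5}$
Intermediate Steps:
$p = 18$
$k{\left(l \right)} = \frac{1}{l^{2}}$ ($k{\left(l \right)} = \frac{1}{l l} = \frac{1}{l^{2}}$)
$\frac{\left(9 + p 6\right) - \frac{2230}{-4809}}{k{\left(\left(-3\right) \left(-23\right) \right)}} = \frac{\left(9 + 18 \cdot 6\right) - \frac{2230}{-4809}}{\frac{1}{4761}} = \frac{\left(9 + 108\right) - - \frac{2230}{4809}}{\frac{1}{4761}} = \left(117 + \frac{2230}{4809}\right) \frac{1}{\frac{1}{4761}} = \frac{564883}{4809} \cdot 4761 = \frac{896469321}{1603}$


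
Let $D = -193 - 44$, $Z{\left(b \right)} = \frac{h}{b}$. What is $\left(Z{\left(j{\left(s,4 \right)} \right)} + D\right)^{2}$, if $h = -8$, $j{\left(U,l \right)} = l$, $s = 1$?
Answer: $57121$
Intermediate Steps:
$Z{\left(b \right)} = - \frac{8}{b}$
$D = -237$ ($D = -193 - 44 = -237$)
$\left(Z{\left(j{\left(s,4 \right)} \right)} + D\right)^{2} = \left(- \frac{8}{4} - 237\right)^{2} = \left(\left(-8\right) \frac{1}{4} - 237\right)^{2} = \left(-2 - 237\right)^{2} = \left(-239\right)^{2} = 57121$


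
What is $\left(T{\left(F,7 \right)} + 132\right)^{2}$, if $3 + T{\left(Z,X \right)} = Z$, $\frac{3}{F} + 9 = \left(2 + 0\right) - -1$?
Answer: $\frac{66049}{4} \approx 16512.0$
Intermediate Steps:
$F = - \frac{1}{2}$ ($F = \frac{3}{-9 + \left(\left(2 + 0\right) - -1\right)} = \frac{3}{-9 + \left(2 + 1\right)} = \frac{3}{-9 + 3} = \frac{3}{-6} = 3 \left(- \frac{1}{6}\right) = - \frac{1}{2} \approx -0.5$)
$T{\left(Z,X \right)} = -3 + Z$
$\left(T{\left(F,7 \right)} + 132\right)^{2} = \left(\left(-3 - \frac{1}{2}\right) + 132\right)^{2} = \left(- \frac{7}{2} + 132\right)^{2} = \left(\frac{257}{2}\right)^{2} = \frac{66049}{4}$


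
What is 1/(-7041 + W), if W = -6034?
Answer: -1/13075 ≈ -7.6482e-5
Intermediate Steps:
1/(-7041 + W) = 1/(-7041 - 6034) = 1/(-13075) = -1/13075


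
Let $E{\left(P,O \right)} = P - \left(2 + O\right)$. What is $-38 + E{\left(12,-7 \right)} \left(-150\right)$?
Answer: $-2588$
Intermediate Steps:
$E{\left(P,O \right)} = -2 + P - O$
$-38 + E{\left(12,-7 \right)} \left(-150\right) = -38 + \left(-2 + 12 - -7\right) \left(-150\right) = -38 + \left(-2 + 12 + 7\right) \left(-150\right) = -38 + 17 \left(-150\right) = -38 - 2550 = -2588$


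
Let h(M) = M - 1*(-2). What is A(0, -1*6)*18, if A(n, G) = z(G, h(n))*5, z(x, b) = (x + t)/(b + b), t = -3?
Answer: -405/2 ≈ -202.50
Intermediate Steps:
h(M) = 2 + M (h(M) = M + 2 = 2 + M)
z(x, b) = (-3 + x)/(2*b) (z(x, b) = (x - 3)/(b + b) = (-3 + x)/((2*b)) = (-3 + x)*(1/(2*b)) = (-3 + x)/(2*b))
A(n, G) = 5*(-3 + G)/(2*(2 + n)) (A(n, G) = ((-3 + G)/(2*(2 + n)))*5 = 5*(-3 + G)/(2*(2 + n)))
A(0, -1*6)*18 = (5*(-3 - 1*6)/(2*(2 + 0)))*18 = ((5/2)*(-3 - 6)/2)*18 = ((5/2)*(½)*(-9))*18 = -45/4*18 = -405/2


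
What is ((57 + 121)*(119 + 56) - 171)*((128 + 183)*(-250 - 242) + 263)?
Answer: -4732011271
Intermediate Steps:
((57 + 121)*(119 + 56) - 171)*((128 + 183)*(-250 - 242) + 263) = (178*175 - 171)*(311*(-492) + 263) = (31150 - 171)*(-153012 + 263) = 30979*(-152749) = -4732011271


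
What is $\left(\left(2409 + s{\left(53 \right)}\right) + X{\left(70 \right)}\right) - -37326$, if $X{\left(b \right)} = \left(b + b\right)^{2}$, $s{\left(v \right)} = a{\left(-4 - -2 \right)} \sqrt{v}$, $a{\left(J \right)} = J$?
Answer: $59335 - 2 \sqrt{53} \approx 59320.0$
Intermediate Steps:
$s{\left(v \right)} = - 2 \sqrt{v}$ ($s{\left(v \right)} = \left(-4 - -2\right) \sqrt{v} = \left(-4 + 2\right) \sqrt{v} = - 2 \sqrt{v}$)
$X{\left(b \right)} = 4 b^{2}$ ($X{\left(b \right)} = \left(2 b\right)^{2} = 4 b^{2}$)
$\left(\left(2409 + s{\left(53 \right)}\right) + X{\left(70 \right)}\right) - -37326 = \left(\left(2409 - 2 \sqrt{53}\right) + 4 \cdot 70^{2}\right) - -37326 = \left(\left(2409 - 2 \sqrt{53}\right) + 4 \cdot 4900\right) + 37326 = \left(\left(2409 - 2 \sqrt{53}\right) + 19600\right) + 37326 = \left(22009 - 2 \sqrt{53}\right) + 37326 = 59335 - 2 \sqrt{53}$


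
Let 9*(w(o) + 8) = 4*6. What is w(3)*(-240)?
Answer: 1280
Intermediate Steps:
w(o) = -16/3 (w(o) = -8 + (4*6)/9 = -8 + (⅑)*24 = -8 + 8/3 = -16/3)
w(3)*(-240) = -16/3*(-240) = 1280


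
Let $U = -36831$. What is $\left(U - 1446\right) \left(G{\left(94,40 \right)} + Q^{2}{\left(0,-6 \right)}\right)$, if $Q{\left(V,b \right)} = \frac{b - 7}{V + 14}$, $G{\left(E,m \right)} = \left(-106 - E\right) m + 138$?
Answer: $\frac{58976550891}{196} \approx 3.009 \cdot 10^{8}$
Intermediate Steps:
$G{\left(E,m \right)} = 138 + m \left(-106 - E\right)$ ($G{\left(E,m \right)} = m \left(-106 - E\right) + 138 = 138 + m \left(-106 - E\right)$)
$Q{\left(V,b \right)} = \frac{-7 + b}{14 + V}$
$\left(U - 1446\right) \left(G{\left(94,40 \right)} + Q^{2}{\left(0,-6 \right)}\right) = \left(-36831 - 1446\right) \left(\left(138 - 4240 - 94 \cdot 40\right) + \left(\frac{-7 - 6}{14 + 0}\right)^{2}\right) = - 38277 \left(\left(138 - 4240 - 3760\right) + \left(\frac{1}{14} \left(-13\right)\right)^{2}\right) = - 38277 \left(-7862 + \left(\frac{1}{14} \left(-13\right)\right)^{2}\right) = - 38277 \left(-7862 + \left(- \frac{13}{14}\right)^{2}\right) = - 38277 \left(-7862 + \frac{169}{196}\right) = \left(-38277\right) \left(- \frac{1540783}{196}\right) = \frac{58976550891}{196}$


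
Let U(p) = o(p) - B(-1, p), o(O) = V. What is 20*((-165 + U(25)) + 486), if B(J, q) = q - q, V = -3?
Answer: 6360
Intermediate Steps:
B(J, q) = 0
o(O) = -3
U(p) = -3 (U(p) = -3 - 1*0 = -3 + 0 = -3)
20*((-165 + U(25)) + 486) = 20*((-165 - 3) + 486) = 20*(-168 + 486) = 20*318 = 6360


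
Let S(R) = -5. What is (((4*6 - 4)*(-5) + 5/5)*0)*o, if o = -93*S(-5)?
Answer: 0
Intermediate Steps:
o = 465 (o = -93*(-5) = 465)
(((4*6 - 4)*(-5) + 5/5)*0)*o = (((4*6 - 4)*(-5) + 5/5)*0)*465 = (((24 - 4)*(-5) + 5*(⅕))*0)*465 = ((20*(-5) + 1)*0)*465 = ((-100 + 1)*0)*465 = -99*0*465 = 0*465 = 0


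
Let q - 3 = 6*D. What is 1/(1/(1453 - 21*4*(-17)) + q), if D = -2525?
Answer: -2881/43638506 ≈ -6.6020e-5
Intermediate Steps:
q = -15147 (q = 3 + 6*(-2525) = 3 - 15150 = -15147)
1/(1/(1453 - 21*4*(-17)) + q) = 1/(1/(1453 - 21*4*(-17)) - 15147) = 1/(1/(1453 - 84*(-17)) - 15147) = 1/(1/(1453 + 1428) - 15147) = 1/(1/2881 - 15147) = 1/(-43638506/2881) = -2881/43638506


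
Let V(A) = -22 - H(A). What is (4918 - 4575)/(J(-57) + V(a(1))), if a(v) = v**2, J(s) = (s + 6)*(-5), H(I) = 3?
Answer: 343/230 ≈ 1.4913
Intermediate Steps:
J(s) = -30 - 5*s (J(s) = (6 + s)*(-5) = -30 - 5*s)
V(A) = -25 (V(A) = -22 - 1*3 = -22 - 3 = -25)
(4918 - 4575)/(J(-57) + V(a(1))) = (4918 - 4575)/((-30 - 5*(-57)) - 25) = 343/((-30 + 285) - 25) = 343/(255 - 25) = 343/230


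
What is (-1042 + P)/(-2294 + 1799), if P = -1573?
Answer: 523/99 ≈ 5.2828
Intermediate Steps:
(-1042 + P)/(-2294 + 1799) = (-1042 - 1573)/(-2294 + 1799) = -2615/(-495) = -2615*(-1/495) = 523/99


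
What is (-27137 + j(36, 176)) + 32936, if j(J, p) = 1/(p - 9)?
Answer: 968434/167 ≈ 5799.0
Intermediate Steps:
j(J, p) = 1/(-9 + p)
(-27137 + j(36, 176)) + 32936 = (-27137 + 1/(-9 + 176)) + 32936 = (-27137 + 1/167) + 32936 = -4531878/167 + 32936 = 968434/167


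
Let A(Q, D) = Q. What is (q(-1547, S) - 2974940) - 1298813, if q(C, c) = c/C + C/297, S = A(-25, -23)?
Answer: -1963616665411/459459 ≈ -4.2738e+6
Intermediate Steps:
S = -25
q(C, c) = C/297 + c/C (q(C, c) = c/C + C*(1/297) = c/C + C/297 = C/297 + c/C)
(q(-1547, S) - 2974940) - 1298813 = (((1/297)*(-1547) - 25/(-1547)) - 2974940) - 1298813 = ((-1547/297 - 25*(-1/1547)) - 2974940) - 1298813 = ((-1547/297 + 25/1547) - 2974940) - 1298813 = (-2385784/459459 - 2974940) - 1298813 = -1366865343244/459459 - 1298813 = -1963616665411/459459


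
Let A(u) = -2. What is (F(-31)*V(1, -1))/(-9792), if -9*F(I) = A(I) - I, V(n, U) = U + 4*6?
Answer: 667/88128 ≈ 0.0075685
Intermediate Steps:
V(n, U) = 24 + U (V(n, U) = U + 24 = 24 + U)
F(I) = 2/9 + I/9 (F(I) = -(-2 - I)/9 = 2/9 + I/9)
(F(-31)*V(1, -1))/(-9792) = ((2/9 + (⅑)*(-31))*(24 - 1))/(-9792) = ((2/9 - 31/9)*23)*(-1/9792) = -29/9*23*(-1/9792) = -667/9*(-1/9792) = 667/88128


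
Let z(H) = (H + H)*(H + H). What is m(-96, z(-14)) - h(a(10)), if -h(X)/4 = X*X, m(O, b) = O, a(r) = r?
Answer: 304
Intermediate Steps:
z(H) = 4*H² (z(H) = (2*H)*(2*H) = 4*H²)
h(X) = -4*X² (h(X) = -4*X*X = -4*X²)
m(-96, z(-14)) - h(a(10)) = -96 - (-4)*10² = -96 - (-4)*100 = -96 - 1*(-400) = -96 + 400 = 304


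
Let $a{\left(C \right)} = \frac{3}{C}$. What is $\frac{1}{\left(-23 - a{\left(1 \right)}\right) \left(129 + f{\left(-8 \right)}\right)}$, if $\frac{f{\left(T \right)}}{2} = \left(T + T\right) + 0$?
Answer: $- \frac{1}{2522} \approx -0.00039651$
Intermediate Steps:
$f{\left(T \right)} = 4 T$ ($f{\left(T \right)} = 2 \left(\left(T + T\right) + 0\right) = 2 \left(2 T + 0\right) = 2 \cdot 2 T = 4 T$)
$\frac{1}{\left(-23 - a{\left(1 \right)}\right) \left(129 + f{\left(-8 \right)}\right)} = \frac{1}{\left(-23 - \frac{3}{1}\right) \left(129 + 4 \left(-8\right)\right)} = \frac{1}{\left(-23 - 3 \cdot 1\right) \left(129 - 32\right)} = \frac{1}{\left(-23 - 3\right) 97} = \frac{1}{\left(-26\right) 97} = \frac{1}{-2522} = - \frac{1}{2522}$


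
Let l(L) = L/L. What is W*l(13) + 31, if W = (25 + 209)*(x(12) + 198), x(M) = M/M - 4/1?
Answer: 45661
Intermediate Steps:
l(L) = 1
x(M) = -3 (x(M) = 1 - 4*1 = 1 - 4 = -3)
W = 45630 (W = (25 + 209)*(-3 + 198) = 234*195 = 45630)
W*l(13) + 31 = 45630*1 + 31 = 45630 + 31 = 45661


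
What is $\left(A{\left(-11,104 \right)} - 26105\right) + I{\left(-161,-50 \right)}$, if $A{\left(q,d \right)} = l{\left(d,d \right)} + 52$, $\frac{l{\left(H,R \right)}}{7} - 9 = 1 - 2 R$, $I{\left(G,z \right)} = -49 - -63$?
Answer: $-27425$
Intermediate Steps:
$I{\left(G,z \right)} = 14$ ($I{\left(G,z \right)} = -49 + 63 = 14$)
$l{\left(H,R \right)} = 70 - 14 R$ ($l{\left(H,R \right)} = 63 + 7 \left(1 - 2 R\right) = 63 - \left(-7 + 14 R\right) = 70 - 14 R$)
$A{\left(q,d \right)} = 122 - 14 d$ ($A{\left(q,d \right)} = \left(70 - 14 d\right) + 52 = 122 - 14 d$)
$\left(A{\left(-11,104 \right)} - 26105\right) + I{\left(-161,-50 \right)} = \left(\left(122 - 1456\right) - 26105\right) + 14 = \left(-1334 - 26105\right) + 14 = -27439 + 14 = -27425$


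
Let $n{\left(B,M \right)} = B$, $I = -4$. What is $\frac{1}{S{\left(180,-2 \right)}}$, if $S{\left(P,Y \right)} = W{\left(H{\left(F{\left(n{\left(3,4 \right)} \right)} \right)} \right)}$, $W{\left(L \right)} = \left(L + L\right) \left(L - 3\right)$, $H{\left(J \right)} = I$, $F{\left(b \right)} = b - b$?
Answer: $\frac{1}{56} \approx 0.017857$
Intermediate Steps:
$F{\left(b \right)} = 0$
$H{\left(J \right)} = -4$
$W{\left(L \right)} = 2 L \left(-3 + L\right)$
$S{\left(P,Y \right)} = 56$ ($S{\left(P,Y \right)} = 2 \left(-4\right) \left(-3 - 4\right) = 2 \left(-4\right) \left(-7\right) = 56$)
$\frac{1}{S{\left(180,-2 \right)}} = \frac{1}{56}$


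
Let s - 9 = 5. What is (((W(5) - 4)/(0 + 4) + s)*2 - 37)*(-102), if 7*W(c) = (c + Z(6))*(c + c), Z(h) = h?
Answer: 2244/7 ≈ 320.57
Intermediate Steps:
s = 14 (s = 9 + 5 = 14)
W(c) = 2*c*(6 + c)/7 (W(c) = ((c + 6)*(c + c))/7 = ((6 + c)*(2*c))/7 = (2*c*(6 + c))/7 = 2*c*(6 + c)/7)
(((W(5) - 4)/(0 + 4) + s)*2 - 37)*(-102) = ((((2/7)*5*(6 + 5) - 4)/(0 + 4) + 14)*2 - 37)*(-102) = ((((2/7)*5*11 - 4)/4 + 14)*2 - 37)*(-102) = (((110/7 - 4)*(1/4) + 14)*2 - 37)*(-102) = (((82/7)*(1/4) + 14)*2 - 37)*(-102) = ((41/14 + 14)*2 - 37)*(-102) = ((237/14)*2 - 37)*(-102) = (237/7 - 37)*(-102) = -22/7*(-102) = 2244/7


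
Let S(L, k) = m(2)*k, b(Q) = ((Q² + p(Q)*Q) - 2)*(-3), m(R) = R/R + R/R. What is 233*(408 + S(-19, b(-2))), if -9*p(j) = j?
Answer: 278668/3 ≈ 92889.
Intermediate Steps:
p(j) = -j/9
m(R) = 2 (m(R) = 1 + 1 = 2)
b(Q) = 6 - 8*Q²/3 (b(Q) = ((Q² + (-Q/9)*Q) - 2)*(-3) = ((Q² - Q²/9) - 2)*(-3) = (8*Q²/9 - 2)*(-3) = (-2 + 8*Q²/9)*(-3) = 6 - 8*Q²/3)
S(L, k) = 2*k
233*(408 + S(-19, b(-2))) = 233*(408 + 2*(6 - 8/3*(-2)²)) = 233*(408 + 2*(6 - 8/3*4)) = 233*(408 + 2*(6 - 32/3)) = 233*(408 + 2*(-14/3)) = 233*(408 - 28/3) = 233*(1196/3) = 278668/3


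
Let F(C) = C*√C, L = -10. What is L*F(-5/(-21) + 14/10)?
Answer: -688*√4515/2205 ≈ -20.966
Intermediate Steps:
F(C) = C^(3/2)
L*F(-5/(-21) + 14/10) = -10*(-5/(-21) + 14/10)^(3/2) = -10*(-5*(-1/21) + 14*(⅒))^(3/2) = -10*(5/21 + 7/5)^(3/2) = -688*√4515/2205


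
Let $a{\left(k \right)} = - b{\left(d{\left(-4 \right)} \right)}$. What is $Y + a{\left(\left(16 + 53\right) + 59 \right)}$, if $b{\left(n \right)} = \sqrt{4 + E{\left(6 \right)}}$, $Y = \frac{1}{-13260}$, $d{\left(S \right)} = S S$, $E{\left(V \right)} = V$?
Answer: $- \frac{1}{13260} - \sqrt{10} \approx -3.1624$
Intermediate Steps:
$d{\left(S \right)} = S^{2}$
$Y = - \frac{1}{13260} \approx -7.5415 \cdot 10^{-5}$
$b{\left(n \right)} = \sqrt{10}$ ($b{\left(n \right)} = \sqrt{4 + 6} = \sqrt{10}$)
$a{\left(k \right)} = - \sqrt{10}$
$Y + a{\left(\left(16 + 53\right) + 59 \right)} = - \frac{1}{13260} - \sqrt{10}$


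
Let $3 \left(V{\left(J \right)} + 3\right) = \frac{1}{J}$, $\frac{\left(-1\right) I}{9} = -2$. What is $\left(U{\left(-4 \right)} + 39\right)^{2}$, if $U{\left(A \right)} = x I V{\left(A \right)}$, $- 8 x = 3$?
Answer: $\frac{915849}{256} \approx 3577.5$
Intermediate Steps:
$I = 18$ ($I = \left(-9\right) \left(-2\right) = 18$)
$x = - \frac{3}{8}$ ($x = \left(- \frac{1}{8}\right) 3 = - \frac{3}{8} \approx -0.375$)
$V{\left(J \right)} = -3 + \frac{1}{3 J}$
$U{\left(A \right)} = \frac{81}{4} - \frac{9}{4 A}$ ($U{\left(A \right)} = \left(- \frac{3}{8}\right) 18 \left(-3 + \frac{1}{3 A}\right) = - \frac{27 \left(-3 + \frac{1}{3 A}\right)}{4} = \frac{81}{4} - \frac{9}{4 A}$)
$\left(U{\left(-4 \right)} + 39\right)^{2} = \left(\frac{9 \left(-1 + 9 \left(-4\right)\right)}{4 \left(-4\right)} + 39\right)^{2} = \left(\frac{9}{4} \left(- \frac{1}{4}\right) \left(-1 - 36\right) + 39\right)^{2} = \left(\frac{9}{4} \left(- \frac{1}{4}\right) \left(-37\right) + 39\right)^{2} = \left(\frac{333}{16} + 39\right)^{2} = \left(\frac{957}{16}\right)^{2} = \frac{915849}{256}$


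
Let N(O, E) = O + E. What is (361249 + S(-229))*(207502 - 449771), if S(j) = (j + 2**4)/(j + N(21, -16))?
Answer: -19604404815041/224 ≈ -8.7520e+10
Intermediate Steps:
N(O, E) = E + O
S(j) = (16 + j)/(5 + j) (S(j) = (j + 2**4)/(j + (-16 + 21)) = (j + 16)/(j + 5) = (16 + j)/(5 + j))
(361249 + S(-229))*(207502 - 449771) = (361249 + (16 - 229)/(5 - 229))*(207502 - 449771) = (361249 - 213/(-224))*(-242269) = (361249 - 1/224*(-213))*(-242269) = (361249 + 213/224)*(-242269) = (80919989/224)*(-242269) = -19604404815041/224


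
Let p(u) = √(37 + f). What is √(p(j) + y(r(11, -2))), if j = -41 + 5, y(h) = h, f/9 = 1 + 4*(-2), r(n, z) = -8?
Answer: √(-8 + I*√26) ≈ 0.86222 + 2.9569*I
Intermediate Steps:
f = -63 (f = 9*(1 + 4*(-2)) = 9*(1 - 8) = 9*(-7) = -63)
j = -36
p(u) = I*√26 (p(u) = √(37 - 63) = √(-26) = I*√26)
√(p(j) + y(r(11, -2))) = √(I*√26 - 8) = √(-8 + I*√26)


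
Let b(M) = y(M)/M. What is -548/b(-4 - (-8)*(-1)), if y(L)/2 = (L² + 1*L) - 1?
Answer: 3288/131 ≈ 25.099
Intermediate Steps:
y(L) = -2 + 2*L + 2*L² (y(L) = 2*((L² + 1*L) - 1) = 2*((L² + L) - 1) = 2*((L + L²) - 1) = 2*(-1 + L + L²) = -2 + 2*L + 2*L²)
b(M) = (-2 + 2*M + 2*M²)/M
-548/b(-4 - (-8)*(-1)) = -548/(2 - 2/(-4 - (-8)*(-1)) + 2*(-4 - (-8)*(-1))) = -548/(2 - 2/(-4 - 4*2) + 2*(-4 - 4*2)) = -548/(2 - 2/(-4 - 8) + 2*(-4 - 8)) = -548/(2 - 2/(-12) + 2*(-12)) = -548/(2 - 2*(-1/12) - 24) = -548/(2 + ⅙ - 24) = -548/(-131/6) = -548*(-6/131) = 3288/131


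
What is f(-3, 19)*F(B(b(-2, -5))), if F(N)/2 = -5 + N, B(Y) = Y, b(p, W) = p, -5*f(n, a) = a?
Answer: 266/5 ≈ 53.200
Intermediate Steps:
f(n, a) = -a/5
F(N) = -10 + 2*N (F(N) = 2*(-5 + N) = -10 + 2*N)
f(-3, 19)*F(B(b(-2, -5))) = (-⅕*19)*(-10 + 2*(-2)) = -19*(-10 - 4)/5 = -19/5*(-14) = 266/5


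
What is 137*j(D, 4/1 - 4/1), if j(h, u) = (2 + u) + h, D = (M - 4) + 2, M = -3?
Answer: -411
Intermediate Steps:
D = -5 (D = (-3 - 4) + 2 = -7 + 2 = -5)
j(h, u) = 2 + h + u
137*j(D, 4/1 - 4/1) = 137*(2 - 5 + (4/1 - 4/1)) = 137*(2 - 5 + (4*1 - 4*1)) = 137*(2 - 5 + (4 - 4)) = 137*(2 - 5 + 0) = 137*(-3) = -411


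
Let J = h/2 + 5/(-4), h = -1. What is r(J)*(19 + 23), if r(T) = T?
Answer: -147/2 ≈ -73.500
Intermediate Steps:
J = -7/4 (J = -1/2 + 5/(-4) = -1*½ + 5*(-¼) = -½ - 5/4 = -7/4 ≈ -1.7500)
r(J)*(19 + 23) = -7*(19 + 23)/4 = -7/4*42 = -147/2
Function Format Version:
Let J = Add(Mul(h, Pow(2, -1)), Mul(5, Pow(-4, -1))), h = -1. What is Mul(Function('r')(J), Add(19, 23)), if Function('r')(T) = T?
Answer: Rational(-147, 2) ≈ -73.500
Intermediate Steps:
J = Rational(-7, 4) (J = Add(Mul(-1, Pow(2, -1)), Mul(5, Pow(-4, -1))) = Add(Mul(-1, Rational(1, 2)), Mul(5, Rational(-1, 4))) = Add(Rational(-1, 2), Rational(-5, 4)) = Rational(-7, 4) ≈ -1.7500)
Mul(Function('r')(J), Add(19, 23)) = Mul(Rational(-7, 4), Add(19, 23)) = Mul(Rational(-7, 4), 42) = Rational(-147, 2)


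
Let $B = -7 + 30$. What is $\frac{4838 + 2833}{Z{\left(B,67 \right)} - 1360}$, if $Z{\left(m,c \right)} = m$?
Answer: $- \frac{7671}{1337} \approx -5.7375$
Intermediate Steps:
$B = 23$
$\frac{4838 + 2833}{Z{\left(B,67 \right)} - 1360} = \frac{4838 + 2833}{23 - 1360} = \frac{7671}{-1337} = 7671 \left(- \frac{1}{1337}\right) = - \frac{7671}{1337}$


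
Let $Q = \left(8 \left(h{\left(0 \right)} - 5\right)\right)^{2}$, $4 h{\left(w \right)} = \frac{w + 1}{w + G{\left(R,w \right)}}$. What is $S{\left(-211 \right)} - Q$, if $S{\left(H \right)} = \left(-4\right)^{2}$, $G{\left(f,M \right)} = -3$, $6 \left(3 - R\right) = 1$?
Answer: $- \frac{14740}{9} \approx -1637.8$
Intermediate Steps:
$R = \frac{17}{6}$ ($R = 3 - \frac{1}{6} = \frac{17}{6} \approx 2.8333$)
$h{\left(w \right)} = \frac{1 + w}{4 \left(-3 + w\right)}$ ($h{\left(w \right)} = \frac{\left(w + 1\right) \frac{1}{w - 3}}{4} = \frac{\left(1 + w\right) \frac{1}{-3 + w}}{4} = \frac{\frac{1}{-3 + w} \left(1 + w\right)}{4} = \frac{1 + w}{4 \left(-3 + w\right)}$)
$S{\left(H \right)} = 16$
$Q = \frac{14884}{9}$ ($Q = \left(8 \left(\frac{1 + 0}{4 \left(-3 + 0\right)} - 5\right)\right)^{2} = \left(8 \left(\frac{1}{4} \frac{1}{-3} \cdot 1 - 5\right)\right)^{2} = \left(8 \left(\frac{1}{4} \left(- \frac{1}{3}\right) 1 - 5\right)\right)^{2} = \left(8 \left(- \frac{1}{12} - 5\right)\right)^{2} = \left(8 \left(- \frac{61}{12}\right)\right)^{2} = \left(- \frac{122}{3}\right)^{2} = \frac{14884}{9} \approx 1653.8$)
$S{\left(-211 \right)} - Q = 16 - \frac{14884}{9} = - \frac{14740}{9}$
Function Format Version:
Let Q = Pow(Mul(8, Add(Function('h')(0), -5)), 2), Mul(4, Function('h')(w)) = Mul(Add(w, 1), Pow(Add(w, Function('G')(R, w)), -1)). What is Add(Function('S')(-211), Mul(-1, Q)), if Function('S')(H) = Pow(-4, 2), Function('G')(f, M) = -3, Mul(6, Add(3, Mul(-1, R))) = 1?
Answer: Rational(-14740, 9) ≈ -1637.8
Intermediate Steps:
R = Rational(17, 6) (R = Add(3, Mul(Rational(-1, 6), 1)) = Add(3, Rational(-1, 6)) = Rational(17, 6) ≈ 2.8333)
Function('h')(w) = Mul(Rational(1, 4), Pow(Add(-3, w), -1), Add(1, w)) (Function('h')(w) = Mul(Rational(1, 4), Mul(Add(w, 1), Pow(Add(w, -3), -1))) = Mul(Rational(1, 4), Mul(Add(1, w), Pow(Add(-3, w), -1))) = Mul(Rational(1, 4), Mul(Pow(Add(-3, w), -1), Add(1, w))) = Mul(Rational(1, 4), Pow(Add(-3, w), -1), Add(1, w)))
Function('S')(H) = 16
Q = Rational(14884, 9) (Q = Pow(Mul(8, Add(Mul(Rational(1, 4), Pow(Add(-3, 0), -1), Add(1, 0)), -5)), 2) = Pow(Mul(8, Add(Mul(Rational(1, 4), Pow(-3, -1), 1), -5)), 2) = Pow(Mul(8, Add(Mul(Rational(1, 4), Rational(-1, 3), 1), -5)), 2) = Pow(Mul(8, Add(Rational(-1, 12), -5)), 2) = Pow(Mul(8, Rational(-61, 12)), 2) = Pow(Rational(-122, 3), 2) = Rational(14884, 9) ≈ 1653.8)
Add(Function('S')(-211), Mul(-1, Q)) = Add(16, Mul(-1, Rational(14884, 9))) = Add(16, Rational(-14884, 9)) = Rational(-14740, 9)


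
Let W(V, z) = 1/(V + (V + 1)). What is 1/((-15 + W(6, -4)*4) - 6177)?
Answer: -13/80492 ≈ -0.00016151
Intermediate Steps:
W(V, z) = 1/(1 + 2*V) (W(V, z) = 1/(V + (1 + V)) = 1/(1 + 2*V))
1/((-15 + W(6, -4)*4) - 6177) = 1/((-15 + 4/(1 + 2*6)) - 6177) = 1/((-15 + 4/(1 + 12)) - 6177) = 1/((-15 + 4/13) - 6177) = 1/(-191/13 - 6177) = 1/(-80492/13) = -13/80492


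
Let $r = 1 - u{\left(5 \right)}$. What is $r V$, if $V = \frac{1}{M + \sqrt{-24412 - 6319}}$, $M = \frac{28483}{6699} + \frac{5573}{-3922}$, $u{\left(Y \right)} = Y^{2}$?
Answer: $- \frac{957128420687472}{433040967594046045} + \frac{338103989983584 i \sqrt{30731}}{433040967594046045} \approx -0.0022102 + 0.13687 i$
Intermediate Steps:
$M = \frac{10625257}{3753354}$ ($M = 28483 \cdot \frac{1}{6699} + 5573 \left(- \frac{1}{3922}\right) = \frac{4069}{957} - \frac{5573}{3922} = \frac{10625257}{3753354} \approx 2.8309$)
$V = \frac{1}{\frac{10625257}{3753354} + i \sqrt{30731}}$ ($V = \frac{1}{\frac{10625257}{3753354} + \sqrt{-24412 - 6319}} = \frac{1}{\frac{10625257}{3753354} + \sqrt{-30731}} = \frac{1}{\frac{10625257}{3753354} + i \sqrt{30731}} \approx 9.209 \cdot 10^{-5} - 0.0057029 i$)
$r = -24$ ($r = 1 - 5^{2} = 1 - 25 = -24$)
$r V = - 24 \left(\frac{39880350861978}{433040967594046045} - \frac{14087666249316 i \sqrt{30731}}{433040967594046045}\right) = - \frac{957128420687472}{433040967594046045} + \frac{338103989983584 i \sqrt{30731}}{433040967594046045}$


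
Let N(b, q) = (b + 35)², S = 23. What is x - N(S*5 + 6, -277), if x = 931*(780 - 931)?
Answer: -164917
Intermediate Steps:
N(b, q) = (35 + b)²
x = -140581 (x = 931*(-151) = -140581)
x - N(S*5 + 6, -277) = -140581 - (35 + (23*5 + 6))² = -140581 - (35 + (115 + 6))² = -140581 - (35 + 121)² = -140581 - 1*156² = -140581 - 1*24336 = -140581 - 24336 = -164917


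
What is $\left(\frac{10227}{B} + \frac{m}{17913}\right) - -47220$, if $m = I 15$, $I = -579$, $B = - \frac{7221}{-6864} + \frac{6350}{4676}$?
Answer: $\frac{660253401085633}{12829654831} \approx 51463.0$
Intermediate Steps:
$B = \frac{6445983}{2674672}$ ($B = \left(-7221\right) \left(- \frac{1}{6864}\right) + 6350 \cdot \frac{1}{4676} = \frac{2407}{2288} + \frac{3175}{2338} = \frac{6445983}{2674672} \approx 2.41$)
$m = -8685$ ($m = \left(-579\right) 15 = -8685$)
$\left(\frac{10227}{B} + \frac{m}{17913}\right) - -47220 = \left(\frac{10227}{\frac{6445983}{2674672}} - \frac{8685}{17913}\right) - -47220 = \left(10227 \cdot \frac{2674672}{6445983} - \frac{2895}{5971}\right) + 47220 = \left(\frac{9117956848}{2148661} - \frac{2895}{5971}\right) + 47220 = \frac{54437099965813}{12829654831} + 47220 = \frac{660253401085633}{12829654831}$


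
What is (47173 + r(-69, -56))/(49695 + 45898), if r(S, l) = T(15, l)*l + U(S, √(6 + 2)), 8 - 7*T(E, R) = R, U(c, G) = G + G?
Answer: 46661/95593 + 4*√2/95593 ≈ 0.48818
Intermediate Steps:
U(c, G) = 2*G
T(E, R) = 8/7 - R/7
r(S, l) = 4*√2 + l*(8/7 - l/7) (r(S, l) = (8/7 - l/7)*l + 2*√(6 + 2) = l*(8/7 - l/7) + 2*√8 = l*(8/7 - l/7) + 2*(2*√2) = l*(8/7 - l/7) + 4*√2 = 4*√2 + l*(8/7 - l/7))
(47173 + r(-69, -56))/(49695 + 45898) = (47173 + (4*√2 - ⅐*(-56)*(-8 - 56)))/(49695 + 45898) = (47173 + (4*√2 - ⅐*(-56)*(-64)))/95593 = (47173 + (4*√2 - 512))*(1/95593) = (47173 + (-512 + 4*√2))*(1/95593) = (46661 + 4*√2)*(1/95593) = 46661/95593 + 4*√2/95593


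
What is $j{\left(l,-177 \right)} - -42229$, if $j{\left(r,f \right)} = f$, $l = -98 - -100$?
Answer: $42052$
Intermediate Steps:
$l = 2$ ($l = -98 + 100 = 2$)
$j{\left(l,-177 \right)} - -42229 = -177 - -42229 = -177 + 42229 = 42052$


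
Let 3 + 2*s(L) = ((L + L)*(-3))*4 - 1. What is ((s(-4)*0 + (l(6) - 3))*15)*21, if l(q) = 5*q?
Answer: 8505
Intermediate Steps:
s(L) = -2 - 12*L (s(L) = -3/2 + (((L + L)*(-3))*4 - 1)/2 = -3/2 + (((2*L)*(-3))*4 - 1)/2 = -3/2 + (-6*L*4 - 1)/2 = -3/2 + (-24*L - 1)/2 = -3/2 + (-1 - 24*L)/2 = -3/2 + (-½ - 12*L) = -2 - 12*L)
((s(-4)*0 + (l(6) - 3))*15)*21 = (((-2 - 12*(-4))*0 + (5*6 - 3))*15)*21 = (((-2 + 48)*0 + (30 - 3))*15)*21 = ((46*0 + 27)*15)*21 = ((0 + 27)*15)*21 = (27*15)*21 = 405*21 = 8505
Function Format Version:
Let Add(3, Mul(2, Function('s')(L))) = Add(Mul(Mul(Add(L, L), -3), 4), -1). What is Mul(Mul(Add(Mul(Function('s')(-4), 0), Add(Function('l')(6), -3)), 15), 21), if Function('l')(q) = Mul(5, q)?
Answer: 8505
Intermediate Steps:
Function('s')(L) = Add(-2, Mul(-12, L)) (Function('s')(L) = Add(Rational(-3, 2), Mul(Rational(1, 2), Add(Mul(Mul(Add(L, L), -3), 4), -1))) = Add(Rational(-3, 2), Mul(Rational(1, 2), Add(Mul(Mul(Mul(2, L), -3), 4), -1))) = Add(Rational(-3, 2), Mul(Rational(1, 2), Add(Mul(Mul(-6, L), 4), -1))) = Add(Rational(-3, 2), Mul(Rational(1, 2), Add(Mul(-24, L), -1))) = Add(Rational(-3, 2), Mul(Rational(1, 2), Add(-1, Mul(-24, L)))) = Add(Rational(-3, 2), Add(Rational(-1, 2), Mul(-12, L))) = Add(-2, Mul(-12, L)))
Mul(Mul(Add(Mul(Function('s')(-4), 0), Add(Function('l')(6), -3)), 15), 21) = Mul(Mul(Add(Mul(Add(-2, Mul(-12, -4)), 0), Add(Mul(5, 6), -3)), 15), 21) = Mul(Mul(Add(Mul(Add(-2, 48), 0), Add(30, -3)), 15), 21) = Mul(Mul(Add(Mul(46, 0), 27), 15), 21) = Mul(Mul(Add(0, 27), 15), 21) = Mul(Mul(27, 15), 21) = Mul(405, 21) = 8505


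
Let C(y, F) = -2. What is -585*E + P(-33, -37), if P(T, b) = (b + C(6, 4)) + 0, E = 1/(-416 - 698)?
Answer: -42861/1114 ≈ -38.475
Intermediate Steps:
E = -1/1114 (E = 1/(-1114) = -1/1114 ≈ -0.00089767)
P(T, b) = -2 + b (P(T, b) = (b - 2) + 0 = (-2 + b) + 0 = -2 + b)
-585*E + P(-33, -37) = -585*(-1/1114) + (-2 - 37) = 585/1114 - 39 = -42861/1114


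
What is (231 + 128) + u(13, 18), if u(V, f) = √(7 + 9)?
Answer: 363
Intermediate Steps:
u(V, f) = 4 (u(V, f) = √16 = 4)
(231 + 128) + u(13, 18) = (231 + 128) + 4 = 359 + 4 = 363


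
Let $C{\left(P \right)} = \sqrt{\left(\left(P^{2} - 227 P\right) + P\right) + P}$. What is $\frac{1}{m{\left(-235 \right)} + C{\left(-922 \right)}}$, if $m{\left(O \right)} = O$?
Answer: $\frac{235}{1002309} + \frac{\sqrt{1057534}}{1002309} \approx 0.0012605$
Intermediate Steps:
$C{\left(P \right)} = \sqrt{P^{2} - 225 P}$ ($C{\left(P \right)} = \sqrt{\left(P^{2} - 226 P\right) + P} = \sqrt{P^{2} - 225 P}$)
$\frac{1}{m{\left(-235 \right)} + C{\left(-922 \right)}} = \frac{1}{-235 + \sqrt{- 922 \left(-225 - 922\right)}} = \frac{1}{-235 + \sqrt{\left(-922\right) \left(-1147\right)}} = \frac{1}{-235 + \sqrt{1057534}}$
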